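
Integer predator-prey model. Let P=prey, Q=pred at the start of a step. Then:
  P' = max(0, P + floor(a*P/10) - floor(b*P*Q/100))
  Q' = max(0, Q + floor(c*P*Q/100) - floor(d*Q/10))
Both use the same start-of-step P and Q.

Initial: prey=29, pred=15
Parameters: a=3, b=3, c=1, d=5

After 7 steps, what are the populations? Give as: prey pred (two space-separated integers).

Step 1: prey: 29+8-13=24; pred: 15+4-7=12
Step 2: prey: 24+7-8=23; pred: 12+2-6=8
Step 3: prey: 23+6-5=24; pred: 8+1-4=5
Step 4: prey: 24+7-3=28; pred: 5+1-2=4
Step 5: prey: 28+8-3=33; pred: 4+1-2=3
Step 6: prey: 33+9-2=40; pred: 3+0-1=2
Step 7: prey: 40+12-2=50; pred: 2+0-1=1

Answer: 50 1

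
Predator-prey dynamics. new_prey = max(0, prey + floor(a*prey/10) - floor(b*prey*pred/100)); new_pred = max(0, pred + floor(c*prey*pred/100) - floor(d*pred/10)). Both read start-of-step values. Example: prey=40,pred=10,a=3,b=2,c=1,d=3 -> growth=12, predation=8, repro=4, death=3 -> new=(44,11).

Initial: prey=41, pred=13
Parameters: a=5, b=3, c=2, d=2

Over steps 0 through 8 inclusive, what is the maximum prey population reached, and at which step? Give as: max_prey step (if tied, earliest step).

Answer: 46 1

Derivation:
Step 1: prey: 41+20-15=46; pred: 13+10-2=21
Step 2: prey: 46+23-28=41; pred: 21+19-4=36
Step 3: prey: 41+20-44=17; pred: 36+29-7=58
Step 4: prey: 17+8-29=0; pred: 58+19-11=66
Step 5: prey: 0+0-0=0; pred: 66+0-13=53
Step 6: prey: 0+0-0=0; pred: 53+0-10=43
Step 7: prey: 0+0-0=0; pred: 43+0-8=35
Step 8: prey: 0+0-0=0; pred: 35+0-7=28
Max prey = 46 at step 1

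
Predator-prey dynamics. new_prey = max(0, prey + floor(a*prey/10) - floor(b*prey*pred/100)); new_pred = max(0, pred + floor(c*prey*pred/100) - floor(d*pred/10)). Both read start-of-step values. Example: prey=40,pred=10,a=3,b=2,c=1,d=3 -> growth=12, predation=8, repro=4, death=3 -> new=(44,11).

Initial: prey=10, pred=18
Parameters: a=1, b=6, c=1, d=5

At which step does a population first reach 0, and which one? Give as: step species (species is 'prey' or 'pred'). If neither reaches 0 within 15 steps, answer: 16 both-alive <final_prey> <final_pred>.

Step 1: prey: 10+1-10=1; pred: 18+1-9=10
Step 2: prey: 1+0-0=1; pred: 10+0-5=5
Step 3: prey: 1+0-0=1; pred: 5+0-2=3
Step 4: prey: 1+0-0=1; pred: 3+0-1=2
Step 5: prey: 1+0-0=1; pred: 2+0-1=1
Step 6: prey: 1+0-0=1; pred: 1+0-0=1
Steps 7-15: state stable at prey=1, pred=1 (no change)
No extinction within 15 steps

Answer: 16 both-alive 1 1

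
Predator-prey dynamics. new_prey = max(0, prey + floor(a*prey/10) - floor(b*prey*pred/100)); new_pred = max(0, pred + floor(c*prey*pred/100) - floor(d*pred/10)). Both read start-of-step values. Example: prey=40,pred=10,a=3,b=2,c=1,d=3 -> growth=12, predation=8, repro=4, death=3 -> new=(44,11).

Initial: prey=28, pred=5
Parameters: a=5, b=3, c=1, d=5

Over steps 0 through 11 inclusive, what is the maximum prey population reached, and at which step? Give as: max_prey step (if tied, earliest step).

Step 1: prey: 28+14-4=38; pred: 5+1-2=4
Step 2: prey: 38+19-4=53; pred: 4+1-2=3
Step 3: prey: 53+26-4=75; pred: 3+1-1=3
Step 4: prey: 75+37-6=106; pred: 3+2-1=4
Step 5: prey: 106+53-12=147; pred: 4+4-2=6
Step 6: prey: 147+73-26=194; pred: 6+8-3=11
Step 7: prey: 194+97-64=227; pred: 11+21-5=27
Step 8: prey: 227+113-183=157; pred: 27+61-13=75
Step 9: prey: 157+78-353=0; pred: 75+117-37=155
Step 10: prey: 0+0-0=0; pred: 155+0-77=78
Step 11: prey: 0+0-0=0; pred: 78+0-39=39
Max prey = 227 at step 7

Answer: 227 7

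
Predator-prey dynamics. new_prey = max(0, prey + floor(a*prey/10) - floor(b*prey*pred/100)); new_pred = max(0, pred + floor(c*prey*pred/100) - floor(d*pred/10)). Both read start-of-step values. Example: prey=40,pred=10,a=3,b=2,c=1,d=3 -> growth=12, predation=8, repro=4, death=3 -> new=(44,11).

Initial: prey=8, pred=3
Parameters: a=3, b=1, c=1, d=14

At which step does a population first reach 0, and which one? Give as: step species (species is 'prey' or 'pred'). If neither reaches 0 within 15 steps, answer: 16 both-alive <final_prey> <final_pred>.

Answer: 1 pred

Derivation:
Step 1: prey: 8+2-0=10; pred: 3+0-4=0
First extinction: pred at step 1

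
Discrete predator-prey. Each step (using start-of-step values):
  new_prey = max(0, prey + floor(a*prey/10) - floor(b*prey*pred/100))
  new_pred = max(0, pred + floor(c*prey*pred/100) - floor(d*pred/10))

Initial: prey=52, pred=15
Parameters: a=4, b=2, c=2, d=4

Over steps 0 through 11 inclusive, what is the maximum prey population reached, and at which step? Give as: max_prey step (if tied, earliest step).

Answer: 57 1

Derivation:
Step 1: prey: 52+20-15=57; pred: 15+15-6=24
Step 2: prey: 57+22-27=52; pred: 24+27-9=42
Step 3: prey: 52+20-43=29; pred: 42+43-16=69
Step 4: prey: 29+11-40=0; pred: 69+40-27=82
Step 5: prey: 0+0-0=0; pred: 82+0-32=50
Step 6: prey: 0+0-0=0; pred: 50+0-20=30
Step 7: prey: 0+0-0=0; pred: 30+0-12=18
Step 8: prey: 0+0-0=0; pred: 18+0-7=11
Step 9: prey: 0+0-0=0; pred: 11+0-4=7
Step 10: prey: 0+0-0=0; pred: 7+0-2=5
Step 11: prey: 0+0-0=0; pred: 5+0-2=3
Max prey = 57 at step 1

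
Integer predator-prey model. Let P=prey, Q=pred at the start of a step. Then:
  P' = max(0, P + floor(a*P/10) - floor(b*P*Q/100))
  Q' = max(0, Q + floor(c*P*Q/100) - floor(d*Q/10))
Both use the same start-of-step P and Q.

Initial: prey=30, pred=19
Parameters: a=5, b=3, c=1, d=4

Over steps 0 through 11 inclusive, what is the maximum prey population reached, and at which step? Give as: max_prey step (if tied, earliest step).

Step 1: prey: 30+15-17=28; pred: 19+5-7=17
Step 2: prey: 28+14-14=28; pred: 17+4-6=15
Step 3: prey: 28+14-12=30; pred: 15+4-6=13
Step 4: prey: 30+15-11=34; pred: 13+3-5=11
Step 5: prey: 34+17-11=40; pred: 11+3-4=10
Step 6: prey: 40+20-12=48; pred: 10+4-4=10
Step 7: prey: 48+24-14=58; pred: 10+4-4=10
Step 8: prey: 58+29-17=70; pred: 10+5-4=11
Step 9: prey: 70+35-23=82; pred: 11+7-4=14
Step 10: prey: 82+41-34=89; pred: 14+11-5=20
Step 11: prey: 89+44-53=80; pred: 20+17-8=29
Max prey = 89 at step 10

Answer: 89 10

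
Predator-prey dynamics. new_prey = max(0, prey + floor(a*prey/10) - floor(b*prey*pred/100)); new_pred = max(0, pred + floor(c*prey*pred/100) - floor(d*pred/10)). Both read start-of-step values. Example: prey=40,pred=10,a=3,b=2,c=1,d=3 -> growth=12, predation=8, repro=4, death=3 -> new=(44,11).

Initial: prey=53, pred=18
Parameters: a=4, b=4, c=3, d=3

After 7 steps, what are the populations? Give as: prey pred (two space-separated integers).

Step 1: prey: 53+21-38=36; pred: 18+28-5=41
Step 2: prey: 36+14-59=0; pred: 41+44-12=73
Step 3: prey: 0+0-0=0; pred: 73+0-21=52
Step 4: prey: 0+0-0=0; pred: 52+0-15=37
Step 5: prey: 0+0-0=0; pred: 37+0-11=26
Step 6: prey: 0+0-0=0; pred: 26+0-7=19
Step 7: prey: 0+0-0=0; pred: 19+0-5=14

Answer: 0 14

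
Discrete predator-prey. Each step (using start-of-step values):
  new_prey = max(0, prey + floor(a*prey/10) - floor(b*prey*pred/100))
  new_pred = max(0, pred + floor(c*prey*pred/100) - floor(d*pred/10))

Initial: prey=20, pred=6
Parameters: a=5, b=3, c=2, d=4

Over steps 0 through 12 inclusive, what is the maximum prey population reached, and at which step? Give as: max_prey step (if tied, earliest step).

Answer: 59 5

Derivation:
Step 1: prey: 20+10-3=27; pred: 6+2-2=6
Step 2: prey: 27+13-4=36; pred: 6+3-2=7
Step 3: prey: 36+18-7=47; pred: 7+5-2=10
Step 4: prey: 47+23-14=56; pred: 10+9-4=15
Step 5: prey: 56+28-25=59; pred: 15+16-6=25
Step 6: prey: 59+29-44=44; pred: 25+29-10=44
Step 7: prey: 44+22-58=8; pred: 44+38-17=65
Step 8: prey: 8+4-15=0; pred: 65+10-26=49
Step 9: prey: 0+0-0=0; pred: 49+0-19=30
Step 10: prey: 0+0-0=0; pred: 30+0-12=18
Step 11: prey: 0+0-0=0; pred: 18+0-7=11
Step 12: prey: 0+0-0=0; pred: 11+0-4=7
Max prey = 59 at step 5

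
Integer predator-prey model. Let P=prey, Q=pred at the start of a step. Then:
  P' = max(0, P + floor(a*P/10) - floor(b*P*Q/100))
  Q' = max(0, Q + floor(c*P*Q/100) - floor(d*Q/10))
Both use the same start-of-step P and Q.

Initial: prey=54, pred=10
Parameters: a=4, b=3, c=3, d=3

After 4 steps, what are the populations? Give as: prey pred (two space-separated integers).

Answer: 0 78

Derivation:
Step 1: prey: 54+21-16=59; pred: 10+16-3=23
Step 2: prey: 59+23-40=42; pred: 23+40-6=57
Step 3: prey: 42+16-71=0; pred: 57+71-17=111
Step 4: prey: 0+0-0=0; pred: 111+0-33=78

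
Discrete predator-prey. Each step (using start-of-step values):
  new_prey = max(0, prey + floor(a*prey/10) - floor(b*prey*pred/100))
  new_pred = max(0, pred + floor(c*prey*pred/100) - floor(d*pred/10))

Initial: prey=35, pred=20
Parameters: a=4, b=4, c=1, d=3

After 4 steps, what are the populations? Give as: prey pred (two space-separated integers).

Step 1: prey: 35+14-28=21; pred: 20+7-6=21
Step 2: prey: 21+8-17=12; pred: 21+4-6=19
Step 3: prey: 12+4-9=7; pred: 19+2-5=16
Step 4: prey: 7+2-4=5; pred: 16+1-4=13

Answer: 5 13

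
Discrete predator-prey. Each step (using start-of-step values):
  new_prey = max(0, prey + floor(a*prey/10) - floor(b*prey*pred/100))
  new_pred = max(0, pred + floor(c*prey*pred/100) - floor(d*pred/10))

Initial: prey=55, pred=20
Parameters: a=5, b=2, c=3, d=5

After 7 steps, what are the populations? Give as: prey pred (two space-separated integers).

Step 1: prey: 55+27-22=60; pred: 20+33-10=43
Step 2: prey: 60+30-51=39; pred: 43+77-21=99
Step 3: prey: 39+19-77=0; pred: 99+115-49=165
Step 4: prey: 0+0-0=0; pred: 165+0-82=83
Step 5: prey: 0+0-0=0; pred: 83+0-41=42
Step 6: prey: 0+0-0=0; pred: 42+0-21=21
Step 7: prey: 0+0-0=0; pred: 21+0-10=11

Answer: 0 11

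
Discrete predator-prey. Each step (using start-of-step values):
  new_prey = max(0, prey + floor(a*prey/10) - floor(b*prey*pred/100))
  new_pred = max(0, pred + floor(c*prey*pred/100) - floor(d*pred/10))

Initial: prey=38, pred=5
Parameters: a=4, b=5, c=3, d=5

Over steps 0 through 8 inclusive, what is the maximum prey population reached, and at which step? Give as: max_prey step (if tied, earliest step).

Answer: 44 1

Derivation:
Step 1: prey: 38+15-9=44; pred: 5+5-2=8
Step 2: prey: 44+17-17=44; pred: 8+10-4=14
Step 3: prey: 44+17-30=31; pred: 14+18-7=25
Step 4: prey: 31+12-38=5; pred: 25+23-12=36
Step 5: prey: 5+2-9=0; pred: 36+5-18=23
Step 6: prey: 0+0-0=0; pred: 23+0-11=12
Step 7: prey: 0+0-0=0; pred: 12+0-6=6
Step 8: prey: 0+0-0=0; pred: 6+0-3=3
Max prey = 44 at step 1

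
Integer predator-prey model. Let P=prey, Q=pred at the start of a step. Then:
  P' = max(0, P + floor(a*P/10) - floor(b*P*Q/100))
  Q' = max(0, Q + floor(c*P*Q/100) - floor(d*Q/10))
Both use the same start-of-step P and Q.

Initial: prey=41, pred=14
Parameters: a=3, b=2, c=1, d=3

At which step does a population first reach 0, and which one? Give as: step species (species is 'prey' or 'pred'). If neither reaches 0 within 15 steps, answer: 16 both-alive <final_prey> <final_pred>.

Answer: 16 both-alive 20 7

Derivation:
Step 1: prey: 41+12-11=42; pred: 14+5-4=15
Step 2: prey: 42+12-12=42; pred: 15+6-4=17
Step 3: prey: 42+12-14=40; pred: 17+7-5=19
Step 4: prey: 40+12-15=37; pred: 19+7-5=21
Step 5: prey: 37+11-15=33; pred: 21+7-6=22
Step 6: prey: 33+9-14=28; pred: 22+7-6=23
Step 7: prey: 28+8-12=24; pred: 23+6-6=23
Step 8: prey: 24+7-11=20; pred: 23+5-6=22
Step 9: prey: 20+6-8=18; pred: 22+4-6=20
Step 10: prey: 18+5-7=16; pred: 20+3-6=17
Step 11: prey: 16+4-5=15; pred: 17+2-5=14
Step 12: prey: 15+4-4=15; pred: 14+2-4=12
Step 13: prey: 15+4-3=16; pred: 12+1-3=10
Step 14: prey: 16+4-3=17; pred: 10+1-3=8
Step 15: prey: 17+5-2=20; pred: 8+1-2=7
No extinction within 15 steps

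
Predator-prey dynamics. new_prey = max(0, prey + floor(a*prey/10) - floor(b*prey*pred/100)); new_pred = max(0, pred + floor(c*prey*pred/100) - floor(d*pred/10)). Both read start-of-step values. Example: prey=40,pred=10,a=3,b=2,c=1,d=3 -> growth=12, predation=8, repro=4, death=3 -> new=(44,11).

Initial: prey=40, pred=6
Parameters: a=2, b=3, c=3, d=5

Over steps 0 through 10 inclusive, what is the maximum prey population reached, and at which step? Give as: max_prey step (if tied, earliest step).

Step 1: prey: 40+8-7=41; pred: 6+7-3=10
Step 2: prey: 41+8-12=37; pred: 10+12-5=17
Step 3: prey: 37+7-18=26; pred: 17+18-8=27
Step 4: prey: 26+5-21=10; pred: 27+21-13=35
Step 5: prey: 10+2-10=2; pred: 35+10-17=28
Step 6: prey: 2+0-1=1; pred: 28+1-14=15
Step 7: prey: 1+0-0=1; pred: 15+0-7=8
Step 8: prey: 1+0-0=1; pred: 8+0-4=4
Step 9: prey: 1+0-0=1; pred: 4+0-2=2
Step 10: prey: 1+0-0=1; pred: 2+0-1=1
Max prey = 41 at step 1

Answer: 41 1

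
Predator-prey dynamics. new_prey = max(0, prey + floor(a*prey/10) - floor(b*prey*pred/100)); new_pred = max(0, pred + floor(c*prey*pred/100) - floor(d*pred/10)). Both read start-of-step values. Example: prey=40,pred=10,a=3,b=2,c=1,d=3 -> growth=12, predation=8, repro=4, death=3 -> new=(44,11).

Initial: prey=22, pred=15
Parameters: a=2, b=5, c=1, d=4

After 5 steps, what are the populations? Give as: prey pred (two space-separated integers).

Answer: 5 3

Derivation:
Step 1: prey: 22+4-16=10; pred: 15+3-6=12
Step 2: prey: 10+2-6=6; pred: 12+1-4=9
Step 3: prey: 6+1-2=5; pred: 9+0-3=6
Step 4: prey: 5+1-1=5; pred: 6+0-2=4
Step 5: prey: 5+1-1=5; pred: 4+0-1=3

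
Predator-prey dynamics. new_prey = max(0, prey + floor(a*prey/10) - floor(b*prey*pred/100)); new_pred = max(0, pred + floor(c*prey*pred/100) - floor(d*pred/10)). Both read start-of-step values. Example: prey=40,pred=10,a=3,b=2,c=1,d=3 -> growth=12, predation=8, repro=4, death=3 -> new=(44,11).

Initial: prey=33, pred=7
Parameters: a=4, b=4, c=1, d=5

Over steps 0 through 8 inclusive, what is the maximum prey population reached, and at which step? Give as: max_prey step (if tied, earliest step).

Answer: 96 7

Derivation:
Step 1: prey: 33+13-9=37; pred: 7+2-3=6
Step 2: prey: 37+14-8=43; pred: 6+2-3=5
Step 3: prey: 43+17-8=52; pred: 5+2-2=5
Step 4: prey: 52+20-10=62; pred: 5+2-2=5
Step 5: prey: 62+24-12=74; pred: 5+3-2=6
Step 6: prey: 74+29-17=86; pred: 6+4-3=7
Step 7: prey: 86+34-24=96; pred: 7+6-3=10
Step 8: prey: 96+38-38=96; pred: 10+9-5=14
Max prey = 96 at step 7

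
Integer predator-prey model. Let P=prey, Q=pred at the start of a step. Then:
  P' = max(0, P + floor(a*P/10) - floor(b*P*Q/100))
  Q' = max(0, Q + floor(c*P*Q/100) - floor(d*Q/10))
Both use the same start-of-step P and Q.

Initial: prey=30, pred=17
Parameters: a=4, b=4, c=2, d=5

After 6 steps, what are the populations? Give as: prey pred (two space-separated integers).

Answer: 8 3

Derivation:
Step 1: prey: 30+12-20=22; pred: 17+10-8=19
Step 2: prey: 22+8-16=14; pred: 19+8-9=18
Step 3: prey: 14+5-10=9; pred: 18+5-9=14
Step 4: prey: 9+3-5=7; pred: 14+2-7=9
Step 5: prey: 7+2-2=7; pred: 9+1-4=6
Step 6: prey: 7+2-1=8; pred: 6+0-3=3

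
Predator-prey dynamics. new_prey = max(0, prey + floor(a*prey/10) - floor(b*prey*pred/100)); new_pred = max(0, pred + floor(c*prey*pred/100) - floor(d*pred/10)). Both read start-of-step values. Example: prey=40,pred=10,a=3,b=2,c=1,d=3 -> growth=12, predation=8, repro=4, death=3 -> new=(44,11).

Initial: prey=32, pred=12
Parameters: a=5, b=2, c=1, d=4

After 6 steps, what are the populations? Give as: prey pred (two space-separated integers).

Step 1: prey: 32+16-7=41; pred: 12+3-4=11
Step 2: prey: 41+20-9=52; pred: 11+4-4=11
Step 3: prey: 52+26-11=67; pred: 11+5-4=12
Step 4: prey: 67+33-16=84; pred: 12+8-4=16
Step 5: prey: 84+42-26=100; pred: 16+13-6=23
Step 6: prey: 100+50-46=104; pred: 23+23-9=37

Answer: 104 37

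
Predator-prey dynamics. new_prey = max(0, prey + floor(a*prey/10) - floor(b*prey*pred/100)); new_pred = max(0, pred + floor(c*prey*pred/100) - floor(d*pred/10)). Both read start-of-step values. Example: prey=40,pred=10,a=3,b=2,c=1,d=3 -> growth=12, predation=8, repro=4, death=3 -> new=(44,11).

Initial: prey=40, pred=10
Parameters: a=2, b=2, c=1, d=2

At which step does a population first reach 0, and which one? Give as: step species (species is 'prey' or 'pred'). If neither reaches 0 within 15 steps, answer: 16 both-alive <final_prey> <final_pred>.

Answer: 16 both-alive 6 7

Derivation:
Step 1: prey: 40+8-8=40; pred: 10+4-2=12
Step 2: prey: 40+8-9=39; pred: 12+4-2=14
Step 3: prey: 39+7-10=36; pred: 14+5-2=17
Step 4: prey: 36+7-12=31; pred: 17+6-3=20
Step 5: prey: 31+6-12=25; pred: 20+6-4=22
Step 6: prey: 25+5-11=19; pred: 22+5-4=23
Step 7: prey: 19+3-8=14; pred: 23+4-4=23
Step 8: prey: 14+2-6=10; pred: 23+3-4=22
Step 9: prey: 10+2-4=8; pred: 22+2-4=20
Step 10: prey: 8+1-3=6; pred: 20+1-4=17
Step 11: prey: 6+1-2=5; pred: 17+1-3=15
Step 12: prey: 5+1-1=5; pred: 15+0-3=12
Step 13: prey: 5+1-1=5; pred: 12+0-2=10
Step 14: prey: 5+1-1=5; pred: 10+0-2=8
Step 15: prey: 5+1-0=6; pred: 8+0-1=7
No extinction within 15 steps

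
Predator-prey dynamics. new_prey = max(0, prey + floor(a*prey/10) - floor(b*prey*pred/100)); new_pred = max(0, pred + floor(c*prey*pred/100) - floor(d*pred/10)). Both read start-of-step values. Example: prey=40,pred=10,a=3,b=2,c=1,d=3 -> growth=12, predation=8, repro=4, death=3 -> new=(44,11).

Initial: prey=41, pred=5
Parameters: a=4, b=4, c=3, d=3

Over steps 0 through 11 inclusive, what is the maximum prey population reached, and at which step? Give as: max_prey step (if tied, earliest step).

Step 1: prey: 41+16-8=49; pred: 5+6-1=10
Step 2: prey: 49+19-19=49; pred: 10+14-3=21
Step 3: prey: 49+19-41=27; pred: 21+30-6=45
Step 4: prey: 27+10-48=0; pred: 45+36-13=68
Step 5: prey: 0+0-0=0; pred: 68+0-20=48
Step 6: prey: 0+0-0=0; pred: 48+0-14=34
Step 7: prey: 0+0-0=0; pred: 34+0-10=24
Step 8: prey: 0+0-0=0; pred: 24+0-7=17
Step 9: prey: 0+0-0=0; pred: 17+0-5=12
Step 10: prey: 0+0-0=0; pred: 12+0-3=9
Step 11: prey: 0+0-0=0; pred: 9+0-2=7
Max prey = 49 at step 1

Answer: 49 1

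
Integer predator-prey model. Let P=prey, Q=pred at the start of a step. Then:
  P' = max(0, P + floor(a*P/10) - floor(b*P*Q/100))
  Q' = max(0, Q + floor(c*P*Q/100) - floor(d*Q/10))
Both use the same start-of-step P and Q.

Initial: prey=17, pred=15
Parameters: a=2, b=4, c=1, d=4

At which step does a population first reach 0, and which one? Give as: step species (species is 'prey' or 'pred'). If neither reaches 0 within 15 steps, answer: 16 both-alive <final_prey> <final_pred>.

Step 1: prey: 17+3-10=10; pred: 15+2-6=11
Step 2: prey: 10+2-4=8; pred: 11+1-4=8
Step 3: prey: 8+1-2=7; pred: 8+0-3=5
Step 4: prey: 7+1-1=7; pred: 5+0-2=3
Step 5: prey: 7+1-0=8; pred: 3+0-1=2
Step 6: prey: 8+1-0=9; pred: 2+0-0=2
Step 7: prey: 9+1-0=10; pred: 2+0-0=2
Step 8: prey: 10+2-0=12; pred: 2+0-0=2
Step 9: prey: 12+2-0=14; pred: 2+0-0=2
Step 10: prey: 14+2-1=15; pred: 2+0-0=2
Step 11: prey: 15+3-1=17; pred: 2+0-0=2
Step 12: prey: 17+3-1=19; pred: 2+0-0=2
Step 13: prey: 19+3-1=21; pred: 2+0-0=2
Step 14: prey: 21+4-1=24; pred: 2+0-0=2
Step 15: prey: 24+4-1=27; pred: 2+0-0=2
No extinction within 15 steps

Answer: 16 both-alive 27 2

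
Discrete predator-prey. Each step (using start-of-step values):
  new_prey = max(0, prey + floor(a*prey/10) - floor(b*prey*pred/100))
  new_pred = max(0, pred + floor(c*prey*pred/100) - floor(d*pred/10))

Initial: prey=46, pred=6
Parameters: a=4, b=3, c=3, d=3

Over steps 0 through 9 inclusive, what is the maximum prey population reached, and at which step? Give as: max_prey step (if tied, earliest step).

Answer: 57 2

Derivation:
Step 1: prey: 46+18-8=56; pred: 6+8-1=13
Step 2: prey: 56+22-21=57; pred: 13+21-3=31
Step 3: prey: 57+22-53=26; pred: 31+53-9=75
Step 4: prey: 26+10-58=0; pred: 75+58-22=111
Step 5: prey: 0+0-0=0; pred: 111+0-33=78
Step 6: prey: 0+0-0=0; pred: 78+0-23=55
Step 7: prey: 0+0-0=0; pred: 55+0-16=39
Step 8: prey: 0+0-0=0; pred: 39+0-11=28
Step 9: prey: 0+0-0=0; pred: 28+0-8=20
Max prey = 57 at step 2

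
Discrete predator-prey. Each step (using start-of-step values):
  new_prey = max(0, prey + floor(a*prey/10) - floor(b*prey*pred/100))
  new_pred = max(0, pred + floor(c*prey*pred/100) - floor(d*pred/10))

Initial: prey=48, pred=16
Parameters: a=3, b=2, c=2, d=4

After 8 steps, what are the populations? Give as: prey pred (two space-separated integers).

Step 1: prey: 48+14-15=47; pred: 16+15-6=25
Step 2: prey: 47+14-23=38; pred: 25+23-10=38
Step 3: prey: 38+11-28=21; pred: 38+28-15=51
Step 4: prey: 21+6-21=6; pred: 51+21-20=52
Step 5: prey: 6+1-6=1; pred: 52+6-20=38
Step 6: prey: 1+0-0=1; pred: 38+0-15=23
Step 7: prey: 1+0-0=1; pred: 23+0-9=14
Step 8: prey: 1+0-0=1; pred: 14+0-5=9

Answer: 1 9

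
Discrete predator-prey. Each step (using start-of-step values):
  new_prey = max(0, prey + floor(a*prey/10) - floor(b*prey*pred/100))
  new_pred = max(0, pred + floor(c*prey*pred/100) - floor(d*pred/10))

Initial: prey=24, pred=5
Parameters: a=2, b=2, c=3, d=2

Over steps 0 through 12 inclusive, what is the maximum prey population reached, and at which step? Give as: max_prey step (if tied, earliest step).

Answer: 28 2

Derivation:
Step 1: prey: 24+4-2=26; pred: 5+3-1=7
Step 2: prey: 26+5-3=28; pred: 7+5-1=11
Step 3: prey: 28+5-6=27; pred: 11+9-2=18
Step 4: prey: 27+5-9=23; pred: 18+14-3=29
Step 5: prey: 23+4-13=14; pred: 29+20-5=44
Step 6: prey: 14+2-12=4; pred: 44+18-8=54
Step 7: prey: 4+0-4=0; pred: 54+6-10=50
Step 8: prey: 0+0-0=0; pred: 50+0-10=40
Step 9: prey: 0+0-0=0; pred: 40+0-8=32
Step 10: prey: 0+0-0=0; pred: 32+0-6=26
Step 11: prey: 0+0-0=0; pred: 26+0-5=21
Step 12: prey: 0+0-0=0; pred: 21+0-4=17
Max prey = 28 at step 2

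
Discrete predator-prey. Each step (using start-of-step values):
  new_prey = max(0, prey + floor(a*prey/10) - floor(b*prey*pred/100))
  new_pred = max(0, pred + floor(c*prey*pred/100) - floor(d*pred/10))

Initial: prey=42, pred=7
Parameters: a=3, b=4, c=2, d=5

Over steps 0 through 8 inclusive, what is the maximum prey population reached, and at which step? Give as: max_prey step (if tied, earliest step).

Step 1: prey: 42+12-11=43; pred: 7+5-3=9
Step 2: prey: 43+12-15=40; pred: 9+7-4=12
Step 3: prey: 40+12-19=33; pred: 12+9-6=15
Step 4: prey: 33+9-19=23; pred: 15+9-7=17
Step 5: prey: 23+6-15=14; pred: 17+7-8=16
Step 6: prey: 14+4-8=10; pred: 16+4-8=12
Step 7: prey: 10+3-4=9; pred: 12+2-6=8
Step 8: prey: 9+2-2=9; pred: 8+1-4=5
Max prey = 43 at step 1

Answer: 43 1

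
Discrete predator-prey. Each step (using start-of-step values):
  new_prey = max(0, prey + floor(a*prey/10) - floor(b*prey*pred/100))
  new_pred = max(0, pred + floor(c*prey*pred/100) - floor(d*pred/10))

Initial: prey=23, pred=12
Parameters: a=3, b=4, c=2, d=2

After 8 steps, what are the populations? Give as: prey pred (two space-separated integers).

Step 1: prey: 23+6-11=18; pred: 12+5-2=15
Step 2: prey: 18+5-10=13; pred: 15+5-3=17
Step 3: prey: 13+3-8=8; pred: 17+4-3=18
Step 4: prey: 8+2-5=5; pred: 18+2-3=17
Step 5: prey: 5+1-3=3; pred: 17+1-3=15
Step 6: prey: 3+0-1=2; pred: 15+0-3=12
Step 7: prey: 2+0-0=2; pred: 12+0-2=10
Step 8: prey: 2+0-0=2; pred: 10+0-2=8

Answer: 2 8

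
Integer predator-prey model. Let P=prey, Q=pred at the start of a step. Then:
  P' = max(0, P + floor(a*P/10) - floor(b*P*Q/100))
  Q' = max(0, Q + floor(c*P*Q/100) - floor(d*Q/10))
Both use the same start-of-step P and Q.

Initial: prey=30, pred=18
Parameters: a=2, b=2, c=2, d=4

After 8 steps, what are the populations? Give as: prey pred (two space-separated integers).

Step 1: prey: 30+6-10=26; pred: 18+10-7=21
Step 2: prey: 26+5-10=21; pred: 21+10-8=23
Step 3: prey: 21+4-9=16; pred: 23+9-9=23
Step 4: prey: 16+3-7=12; pred: 23+7-9=21
Step 5: prey: 12+2-5=9; pred: 21+5-8=18
Step 6: prey: 9+1-3=7; pred: 18+3-7=14
Step 7: prey: 7+1-1=7; pred: 14+1-5=10
Step 8: prey: 7+1-1=7; pred: 10+1-4=7

Answer: 7 7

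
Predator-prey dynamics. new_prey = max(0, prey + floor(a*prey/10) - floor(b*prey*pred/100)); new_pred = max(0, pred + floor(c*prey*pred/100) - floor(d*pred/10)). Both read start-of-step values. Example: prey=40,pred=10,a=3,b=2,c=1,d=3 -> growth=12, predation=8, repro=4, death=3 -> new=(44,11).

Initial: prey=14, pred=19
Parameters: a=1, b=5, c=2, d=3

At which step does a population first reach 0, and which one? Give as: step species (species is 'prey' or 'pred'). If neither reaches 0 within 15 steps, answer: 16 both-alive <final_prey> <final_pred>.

Step 1: prey: 14+1-13=2; pred: 19+5-5=19
Step 2: prey: 2+0-1=1; pred: 19+0-5=14
Step 3: prey: 1+0-0=1; pred: 14+0-4=10
Step 4: prey: 1+0-0=1; pred: 10+0-3=7
Step 5: prey: 1+0-0=1; pred: 7+0-2=5
Step 6: prey: 1+0-0=1; pred: 5+0-1=4
Step 7: prey: 1+0-0=1; pred: 4+0-1=3
Step 8: prey: 1+0-0=1; pred: 3+0-0=3
Steps 9-15: state stable at prey=1, pred=3 (no change)
No extinction within 15 steps

Answer: 16 both-alive 1 3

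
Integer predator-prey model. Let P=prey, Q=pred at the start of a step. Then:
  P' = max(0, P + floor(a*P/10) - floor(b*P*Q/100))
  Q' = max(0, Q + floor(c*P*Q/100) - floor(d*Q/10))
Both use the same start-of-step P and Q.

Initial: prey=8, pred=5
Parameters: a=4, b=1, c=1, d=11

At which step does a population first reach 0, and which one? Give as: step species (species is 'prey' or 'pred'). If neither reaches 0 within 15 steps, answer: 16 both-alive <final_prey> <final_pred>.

Step 1: prey: 8+3-0=11; pred: 5+0-5=0
First extinction: pred at step 1

Answer: 1 pred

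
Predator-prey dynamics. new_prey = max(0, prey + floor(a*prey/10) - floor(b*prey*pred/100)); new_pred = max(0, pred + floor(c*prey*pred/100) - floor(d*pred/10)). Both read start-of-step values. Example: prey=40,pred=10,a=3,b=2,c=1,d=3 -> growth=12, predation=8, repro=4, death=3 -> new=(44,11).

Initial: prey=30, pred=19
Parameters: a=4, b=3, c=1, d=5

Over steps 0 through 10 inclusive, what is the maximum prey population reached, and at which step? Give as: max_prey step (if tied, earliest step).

Step 1: prey: 30+12-17=25; pred: 19+5-9=15
Step 2: prey: 25+10-11=24; pred: 15+3-7=11
Step 3: prey: 24+9-7=26; pred: 11+2-5=8
Step 4: prey: 26+10-6=30; pred: 8+2-4=6
Step 5: prey: 30+12-5=37; pred: 6+1-3=4
Step 6: prey: 37+14-4=47; pred: 4+1-2=3
Step 7: prey: 47+18-4=61; pred: 3+1-1=3
Step 8: prey: 61+24-5=80; pred: 3+1-1=3
Step 9: prey: 80+32-7=105; pred: 3+2-1=4
Step 10: prey: 105+42-12=135; pred: 4+4-2=6
Max prey = 135 at step 10

Answer: 135 10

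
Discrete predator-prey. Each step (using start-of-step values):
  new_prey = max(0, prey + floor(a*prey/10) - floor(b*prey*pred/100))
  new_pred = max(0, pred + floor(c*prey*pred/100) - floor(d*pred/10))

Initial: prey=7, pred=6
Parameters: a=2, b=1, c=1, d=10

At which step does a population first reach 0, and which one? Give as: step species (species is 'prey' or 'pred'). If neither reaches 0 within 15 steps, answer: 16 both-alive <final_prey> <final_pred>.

Step 1: prey: 7+1-0=8; pred: 6+0-6=0
First extinction: pred at step 1

Answer: 1 pred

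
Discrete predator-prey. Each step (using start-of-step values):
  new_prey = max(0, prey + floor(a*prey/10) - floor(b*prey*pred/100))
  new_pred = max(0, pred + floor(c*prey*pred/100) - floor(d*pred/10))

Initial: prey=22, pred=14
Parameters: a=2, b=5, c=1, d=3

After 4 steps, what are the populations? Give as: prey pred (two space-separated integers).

Step 1: prey: 22+4-15=11; pred: 14+3-4=13
Step 2: prey: 11+2-7=6; pred: 13+1-3=11
Step 3: prey: 6+1-3=4; pred: 11+0-3=8
Step 4: prey: 4+0-1=3; pred: 8+0-2=6

Answer: 3 6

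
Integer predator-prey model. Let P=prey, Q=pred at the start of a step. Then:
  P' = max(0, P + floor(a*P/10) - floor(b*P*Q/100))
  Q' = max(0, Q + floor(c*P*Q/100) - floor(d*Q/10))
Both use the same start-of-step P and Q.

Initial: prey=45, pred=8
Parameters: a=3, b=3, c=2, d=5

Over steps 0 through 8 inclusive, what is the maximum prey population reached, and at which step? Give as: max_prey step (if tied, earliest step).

Answer: 48 1

Derivation:
Step 1: prey: 45+13-10=48; pred: 8+7-4=11
Step 2: prey: 48+14-15=47; pred: 11+10-5=16
Step 3: prey: 47+14-22=39; pred: 16+15-8=23
Step 4: prey: 39+11-26=24; pred: 23+17-11=29
Step 5: prey: 24+7-20=11; pred: 29+13-14=28
Step 6: prey: 11+3-9=5; pred: 28+6-14=20
Step 7: prey: 5+1-3=3; pred: 20+2-10=12
Step 8: prey: 3+0-1=2; pred: 12+0-6=6
Max prey = 48 at step 1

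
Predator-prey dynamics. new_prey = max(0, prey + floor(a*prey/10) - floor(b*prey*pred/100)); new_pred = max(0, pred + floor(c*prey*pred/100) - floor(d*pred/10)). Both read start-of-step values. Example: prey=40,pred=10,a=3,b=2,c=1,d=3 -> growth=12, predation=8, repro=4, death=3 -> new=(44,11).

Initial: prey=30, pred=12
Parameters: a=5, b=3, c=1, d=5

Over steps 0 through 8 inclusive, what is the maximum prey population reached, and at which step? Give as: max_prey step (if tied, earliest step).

Answer: 135 7

Derivation:
Step 1: prey: 30+15-10=35; pred: 12+3-6=9
Step 2: prey: 35+17-9=43; pred: 9+3-4=8
Step 3: prey: 43+21-10=54; pred: 8+3-4=7
Step 4: prey: 54+27-11=70; pred: 7+3-3=7
Step 5: prey: 70+35-14=91; pred: 7+4-3=8
Step 6: prey: 91+45-21=115; pred: 8+7-4=11
Step 7: prey: 115+57-37=135; pred: 11+12-5=18
Step 8: prey: 135+67-72=130; pred: 18+24-9=33
Max prey = 135 at step 7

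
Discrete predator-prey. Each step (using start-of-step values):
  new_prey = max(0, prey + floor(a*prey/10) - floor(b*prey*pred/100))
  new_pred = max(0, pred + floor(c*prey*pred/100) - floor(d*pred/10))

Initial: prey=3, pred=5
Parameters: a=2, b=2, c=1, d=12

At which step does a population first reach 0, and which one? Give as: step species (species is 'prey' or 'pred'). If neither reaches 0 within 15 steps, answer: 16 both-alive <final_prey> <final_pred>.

Answer: 1 pred

Derivation:
Step 1: prey: 3+0-0=3; pred: 5+0-6=0
First extinction: pred at step 1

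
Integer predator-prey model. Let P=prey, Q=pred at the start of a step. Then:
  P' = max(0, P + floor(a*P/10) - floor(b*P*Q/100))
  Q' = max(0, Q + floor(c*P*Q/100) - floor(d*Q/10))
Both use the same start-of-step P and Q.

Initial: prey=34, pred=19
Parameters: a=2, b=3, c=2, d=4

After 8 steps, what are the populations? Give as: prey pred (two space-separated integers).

Answer: 2 3

Derivation:
Step 1: prey: 34+6-19=21; pred: 19+12-7=24
Step 2: prey: 21+4-15=10; pred: 24+10-9=25
Step 3: prey: 10+2-7=5; pred: 25+5-10=20
Step 4: prey: 5+1-3=3; pred: 20+2-8=14
Step 5: prey: 3+0-1=2; pred: 14+0-5=9
Step 6: prey: 2+0-0=2; pred: 9+0-3=6
Step 7: prey: 2+0-0=2; pred: 6+0-2=4
Step 8: prey: 2+0-0=2; pred: 4+0-1=3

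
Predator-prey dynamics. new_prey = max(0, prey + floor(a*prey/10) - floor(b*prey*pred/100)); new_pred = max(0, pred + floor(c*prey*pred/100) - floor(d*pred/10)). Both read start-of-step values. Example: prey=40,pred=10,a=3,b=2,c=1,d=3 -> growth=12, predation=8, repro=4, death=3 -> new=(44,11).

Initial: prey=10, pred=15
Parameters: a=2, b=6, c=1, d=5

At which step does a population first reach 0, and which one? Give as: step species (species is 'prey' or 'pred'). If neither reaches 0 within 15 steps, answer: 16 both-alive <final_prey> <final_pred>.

Answer: 16 both-alive 2 1

Derivation:
Step 1: prey: 10+2-9=3; pred: 15+1-7=9
Step 2: prey: 3+0-1=2; pred: 9+0-4=5
Step 3: prey: 2+0-0=2; pred: 5+0-2=3
Step 4: prey: 2+0-0=2; pred: 3+0-1=2
Step 5: prey: 2+0-0=2; pred: 2+0-1=1
Step 6: prey: 2+0-0=2; pred: 1+0-0=1
Steps 7-15: state stable at prey=2, pred=1 (no change)
No extinction within 15 steps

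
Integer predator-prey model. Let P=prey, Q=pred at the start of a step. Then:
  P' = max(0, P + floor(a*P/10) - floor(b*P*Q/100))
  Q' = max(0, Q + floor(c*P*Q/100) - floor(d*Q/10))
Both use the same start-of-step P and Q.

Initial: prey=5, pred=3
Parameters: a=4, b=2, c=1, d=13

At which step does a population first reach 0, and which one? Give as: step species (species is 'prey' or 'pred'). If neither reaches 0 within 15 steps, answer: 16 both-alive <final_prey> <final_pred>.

Answer: 1 pred

Derivation:
Step 1: prey: 5+2-0=7; pred: 3+0-3=0
First extinction: pred at step 1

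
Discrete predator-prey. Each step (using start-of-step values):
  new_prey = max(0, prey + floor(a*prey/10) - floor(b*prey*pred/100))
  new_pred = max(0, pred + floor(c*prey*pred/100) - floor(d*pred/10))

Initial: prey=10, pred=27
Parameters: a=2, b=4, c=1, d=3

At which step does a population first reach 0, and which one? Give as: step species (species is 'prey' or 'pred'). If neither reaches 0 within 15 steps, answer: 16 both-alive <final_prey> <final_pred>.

Answer: 16 both-alive 1 3

Derivation:
Step 1: prey: 10+2-10=2; pred: 27+2-8=21
Step 2: prey: 2+0-1=1; pred: 21+0-6=15
Step 3: prey: 1+0-0=1; pred: 15+0-4=11
Step 4: prey: 1+0-0=1; pred: 11+0-3=8
Step 5: prey: 1+0-0=1; pred: 8+0-2=6
Step 6: prey: 1+0-0=1; pred: 6+0-1=5
Step 7: prey: 1+0-0=1; pred: 5+0-1=4
Step 8: prey: 1+0-0=1; pred: 4+0-1=3
Step 9: prey: 1+0-0=1; pred: 3+0-0=3
Steps 10-15: state stable at prey=1, pred=3 (no change)
No extinction within 15 steps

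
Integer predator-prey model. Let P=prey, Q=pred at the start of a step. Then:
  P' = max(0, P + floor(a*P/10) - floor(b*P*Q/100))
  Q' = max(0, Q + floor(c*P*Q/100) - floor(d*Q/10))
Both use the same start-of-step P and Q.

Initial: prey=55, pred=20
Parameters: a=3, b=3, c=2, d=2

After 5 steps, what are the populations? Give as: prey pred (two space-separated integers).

Answer: 0 36

Derivation:
Step 1: prey: 55+16-33=38; pred: 20+22-4=38
Step 2: prey: 38+11-43=6; pred: 38+28-7=59
Step 3: prey: 6+1-10=0; pred: 59+7-11=55
Step 4: prey: 0+0-0=0; pred: 55+0-11=44
Step 5: prey: 0+0-0=0; pred: 44+0-8=36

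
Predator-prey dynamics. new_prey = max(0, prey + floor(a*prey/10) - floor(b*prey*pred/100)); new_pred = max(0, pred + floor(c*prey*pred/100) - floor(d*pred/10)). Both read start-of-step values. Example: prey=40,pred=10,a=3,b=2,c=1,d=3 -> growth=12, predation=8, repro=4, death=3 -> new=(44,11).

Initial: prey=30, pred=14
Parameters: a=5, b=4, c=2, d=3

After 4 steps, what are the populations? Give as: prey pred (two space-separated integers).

Step 1: prey: 30+15-16=29; pred: 14+8-4=18
Step 2: prey: 29+14-20=23; pred: 18+10-5=23
Step 3: prey: 23+11-21=13; pred: 23+10-6=27
Step 4: prey: 13+6-14=5; pred: 27+7-8=26

Answer: 5 26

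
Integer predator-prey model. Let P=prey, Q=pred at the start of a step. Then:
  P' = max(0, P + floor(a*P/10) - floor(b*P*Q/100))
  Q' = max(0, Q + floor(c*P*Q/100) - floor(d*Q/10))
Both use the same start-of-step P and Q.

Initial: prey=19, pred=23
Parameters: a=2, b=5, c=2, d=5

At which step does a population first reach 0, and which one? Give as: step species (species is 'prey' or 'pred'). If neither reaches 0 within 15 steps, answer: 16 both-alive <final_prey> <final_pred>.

Answer: 2 prey

Derivation:
Step 1: prey: 19+3-21=1; pred: 23+8-11=20
Step 2: prey: 1+0-1=0; pred: 20+0-10=10
First extinction: prey at step 2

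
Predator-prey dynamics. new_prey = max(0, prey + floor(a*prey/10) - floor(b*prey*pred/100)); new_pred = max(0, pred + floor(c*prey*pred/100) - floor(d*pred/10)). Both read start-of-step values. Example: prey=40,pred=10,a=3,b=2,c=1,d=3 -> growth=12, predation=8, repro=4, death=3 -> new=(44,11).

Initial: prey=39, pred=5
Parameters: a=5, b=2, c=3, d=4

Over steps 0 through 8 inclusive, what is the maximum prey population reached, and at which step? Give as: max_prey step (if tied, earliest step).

Answer: 85 3

Derivation:
Step 1: prey: 39+19-3=55; pred: 5+5-2=8
Step 2: prey: 55+27-8=74; pred: 8+13-3=18
Step 3: prey: 74+37-26=85; pred: 18+39-7=50
Step 4: prey: 85+42-85=42; pred: 50+127-20=157
Step 5: prey: 42+21-131=0; pred: 157+197-62=292
Step 6: prey: 0+0-0=0; pred: 292+0-116=176
Step 7: prey: 0+0-0=0; pred: 176+0-70=106
Step 8: prey: 0+0-0=0; pred: 106+0-42=64
Max prey = 85 at step 3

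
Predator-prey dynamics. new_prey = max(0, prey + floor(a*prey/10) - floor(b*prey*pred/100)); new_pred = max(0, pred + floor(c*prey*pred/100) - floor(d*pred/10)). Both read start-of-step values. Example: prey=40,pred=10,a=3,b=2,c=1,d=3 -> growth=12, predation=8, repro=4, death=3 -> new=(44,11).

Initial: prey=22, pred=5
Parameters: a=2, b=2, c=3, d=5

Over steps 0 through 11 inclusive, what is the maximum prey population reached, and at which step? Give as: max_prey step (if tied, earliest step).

Step 1: prey: 22+4-2=24; pred: 5+3-2=6
Step 2: prey: 24+4-2=26; pred: 6+4-3=7
Step 3: prey: 26+5-3=28; pred: 7+5-3=9
Step 4: prey: 28+5-5=28; pred: 9+7-4=12
Step 5: prey: 28+5-6=27; pred: 12+10-6=16
Step 6: prey: 27+5-8=24; pred: 16+12-8=20
Step 7: prey: 24+4-9=19; pred: 20+14-10=24
Step 8: prey: 19+3-9=13; pred: 24+13-12=25
Step 9: prey: 13+2-6=9; pred: 25+9-12=22
Step 10: prey: 9+1-3=7; pred: 22+5-11=16
Step 11: prey: 7+1-2=6; pred: 16+3-8=11
Max prey = 28 at step 3

Answer: 28 3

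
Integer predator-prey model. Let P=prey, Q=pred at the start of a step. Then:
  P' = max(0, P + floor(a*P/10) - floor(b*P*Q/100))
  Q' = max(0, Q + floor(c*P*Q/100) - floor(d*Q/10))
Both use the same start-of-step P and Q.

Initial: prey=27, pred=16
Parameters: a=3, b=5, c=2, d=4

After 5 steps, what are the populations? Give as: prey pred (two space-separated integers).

Answer: 2 5

Derivation:
Step 1: prey: 27+8-21=14; pred: 16+8-6=18
Step 2: prey: 14+4-12=6; pred: 18+5-7=16
Step 3: prey: 6+1-4=3; pred: 16+1-6=11
Step 4: prey: 3+0-1=2; pred: 11+0-4=7
Step 5: prey: 2+0-0=2; pred: 7+0-2=5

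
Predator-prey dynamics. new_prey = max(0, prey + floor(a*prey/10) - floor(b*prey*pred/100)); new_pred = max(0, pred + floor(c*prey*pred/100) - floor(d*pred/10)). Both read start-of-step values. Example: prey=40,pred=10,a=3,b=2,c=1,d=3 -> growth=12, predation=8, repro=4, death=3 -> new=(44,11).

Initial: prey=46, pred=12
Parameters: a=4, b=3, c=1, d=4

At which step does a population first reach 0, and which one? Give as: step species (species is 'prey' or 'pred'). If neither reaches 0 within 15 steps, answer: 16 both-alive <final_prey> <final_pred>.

Answer: 16 both-alive 46 7

Derivation:
Step 1: prey: 46+18-16=48; pred: 12+5-4=13
Step 2: prey: 48+19-18=49; pred: 13+6-5=14
Step 3: prey: 49+19-20=48; pred: 14+6-5=15
Step 4: prey: 48+19-21=46; pred: 15+7-6=16
Step 5: prey: 46+18-22=42; pred: 16+7-6=17
Step 6: prey: 42+16-21=37; pred: 17+7-6=18
Step 7: prey: 37+14-19=32; pred: 18+6-7=17
Step 8: prey: 32+12-16=28; pred: 17+5-6=16
Step 9: prey: 28+11-13=26; pred: 16+4-6=14
Step 10: prey: 26+10-10=26; pred: 14+3-5=12
Step 11: prey: 26+10-9=27; pred: 12+3-4=11
Step 12: prey: 27+10-8=29; pred: 11+2-4=9
Step 13: prey: 29+11-7=33; pred: 9+2-3=8
Step 14: prey: 33+13-7=39; pred: 8+2-3=7
Step 15: prey: 39+15-8=46; pred: 7+2-2=7
No extinction within 15 steps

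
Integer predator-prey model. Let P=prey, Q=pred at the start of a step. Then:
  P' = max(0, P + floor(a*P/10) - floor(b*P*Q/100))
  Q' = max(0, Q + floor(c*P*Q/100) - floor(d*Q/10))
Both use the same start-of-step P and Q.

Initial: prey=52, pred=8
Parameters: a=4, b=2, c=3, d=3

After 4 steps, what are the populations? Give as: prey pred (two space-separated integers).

Step 1: prey: 52+20-8=64; pred: 8+12-2=18
Step 2: prey: 64+25-23=66; pred: 18+34-5=47
Step 3: prey: 66+26-62=30; pred: 47+93-14=126
Step 4: prey: 30+12-75=0; pred: 126+113-37=202

Answer: 0 202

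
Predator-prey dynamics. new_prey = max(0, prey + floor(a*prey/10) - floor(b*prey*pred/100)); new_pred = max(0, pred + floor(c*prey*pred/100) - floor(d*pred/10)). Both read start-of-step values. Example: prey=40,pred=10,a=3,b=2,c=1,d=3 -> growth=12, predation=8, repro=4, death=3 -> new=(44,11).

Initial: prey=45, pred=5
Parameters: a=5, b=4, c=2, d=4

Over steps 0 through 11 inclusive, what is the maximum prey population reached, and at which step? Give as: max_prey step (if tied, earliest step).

Step 1: prey: 45+22-9=58; pred: 5+4-2=7
Step 2: prey: 58+29-16=71; pred: 7+8-2=13
Step 3: prey: 71+35-36=70; pred: 13+18-5=26
Step 4: prey: 70+35-72=33; pred: 26+36-10=52
Step 5: prey: 33+16-68=0; pred: 52+34-20=66
Step 6: prey: 0+0-0=0; pred: 66+0-26=40
Step 7: prey: 0+0-0=0; pred: 40+0-16=24
Step 8: prey: 0+0-0=0; pred: 24+0-9=15
Step 9: prey: 0+0-0=0; pred: 15+0-6=9
Step 10: prey: 0+0-0=0; pred: 9+0-3=6
Step 11: prey: 0+0-0=0; pred: 6+0-2=4
Max prey = 71 at step 2

Answer: 71 2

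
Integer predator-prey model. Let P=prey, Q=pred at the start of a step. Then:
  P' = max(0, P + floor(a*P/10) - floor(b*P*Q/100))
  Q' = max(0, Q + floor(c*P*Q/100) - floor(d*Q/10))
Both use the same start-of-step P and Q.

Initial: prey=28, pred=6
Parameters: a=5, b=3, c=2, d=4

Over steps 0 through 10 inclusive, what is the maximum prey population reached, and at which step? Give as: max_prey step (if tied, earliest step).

Answer: 61 4

Derivation:
Step 1: prey: 28+14-5=37; pred: 6+3-2=7
Step 2: prey: 37+18-7=48; pred: 7+5-2=10
Step 3: prey: 48+24-14=58; pred: 10+9-4=15
Step 4: prey: 58+29-26=61; pred: 15+17-6=26
Step 5: prey: 61+30-47=44; pred: 26+31-10=47
Step 6: prey: 44+22-62=4; pred: 47+41-18=70
Step 7: prey: 4+2-8=0; pred: 70+5-28=47
Step 8: prey: 0+0-0=0; pred: 47+0-18=29
Step 9: prey: 0+0-0=0; pred: 29+0-11=18
Step 10: prey: 0+0-0=0; pred: 18+0-7=11
Max prey = 61 at step 4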